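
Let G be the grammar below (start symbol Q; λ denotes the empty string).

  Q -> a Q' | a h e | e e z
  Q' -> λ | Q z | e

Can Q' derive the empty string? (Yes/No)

Q' has an λ-production, so Q' ⇒ λ.

Yes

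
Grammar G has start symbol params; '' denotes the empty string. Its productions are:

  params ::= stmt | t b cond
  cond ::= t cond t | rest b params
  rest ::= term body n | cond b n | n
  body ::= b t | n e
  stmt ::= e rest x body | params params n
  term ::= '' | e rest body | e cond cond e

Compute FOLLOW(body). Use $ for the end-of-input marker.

{ $, b, e, n, t }

In rest ::= term body n: add FIRST(n) = { n }.
In stmt ::= e rest x body: body is at the end, add FOLLOW(stmt) = { $, b, e, n, t }.
In term ::= e rest body: body is at the end, add FOLLOW(term) = { b, n }.
Union: FOLLOW(body) = { $, b, e, n, t }.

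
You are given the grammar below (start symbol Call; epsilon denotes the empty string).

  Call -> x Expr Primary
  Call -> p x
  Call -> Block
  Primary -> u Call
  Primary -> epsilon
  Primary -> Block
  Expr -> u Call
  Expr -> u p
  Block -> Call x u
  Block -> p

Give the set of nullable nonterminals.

{ Primary }

Directly nullable (have an epsilon-production): Primary.
No other nonterminal has a production whose RHS symbols are all nullable.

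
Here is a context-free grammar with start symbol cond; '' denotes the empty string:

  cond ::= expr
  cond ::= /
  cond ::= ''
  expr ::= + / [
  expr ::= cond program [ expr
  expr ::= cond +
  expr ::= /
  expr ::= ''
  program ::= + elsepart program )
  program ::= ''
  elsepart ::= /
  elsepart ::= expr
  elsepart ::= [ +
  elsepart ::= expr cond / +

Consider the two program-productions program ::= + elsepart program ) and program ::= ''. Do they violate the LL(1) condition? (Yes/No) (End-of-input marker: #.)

No

FIRST(+ elsepart program )) = { + } and FIRST('') = { '' }.
The second is nullable but FOLLOW(program) = { ), [ } is disjoint from FIRST of the first.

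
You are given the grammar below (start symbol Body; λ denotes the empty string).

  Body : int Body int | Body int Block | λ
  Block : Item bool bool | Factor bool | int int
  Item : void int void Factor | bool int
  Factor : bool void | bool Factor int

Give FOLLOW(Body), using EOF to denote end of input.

{ EOF, int }

Body is the start symbol, so EOF ∈ FOLLOW(Body).
In Body : int Body int: add FIRST(int) = { int }.
In Body : Body int Block: add FIRST(int Block) = { int }.
Union: FOLLOW(Body) = { EOF, int }.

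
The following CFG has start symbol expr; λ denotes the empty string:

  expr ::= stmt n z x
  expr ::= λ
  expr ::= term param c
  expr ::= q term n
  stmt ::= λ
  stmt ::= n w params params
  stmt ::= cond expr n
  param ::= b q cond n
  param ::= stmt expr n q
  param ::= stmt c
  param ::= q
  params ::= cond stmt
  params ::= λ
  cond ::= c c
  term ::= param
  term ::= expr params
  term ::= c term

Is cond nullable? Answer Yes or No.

No

Nullable nonterminals: expr, params, stmt, term.
No production of cond has an RHS whose symbols are all nullable, so cond is not nullable.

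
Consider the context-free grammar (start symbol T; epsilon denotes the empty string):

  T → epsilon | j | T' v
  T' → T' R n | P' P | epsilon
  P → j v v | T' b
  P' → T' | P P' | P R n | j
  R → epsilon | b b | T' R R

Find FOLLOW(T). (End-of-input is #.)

{ # }

T is the start symbol, so # ∈ FOLLOW(T).
Union: FOLLOW(T) = { # }.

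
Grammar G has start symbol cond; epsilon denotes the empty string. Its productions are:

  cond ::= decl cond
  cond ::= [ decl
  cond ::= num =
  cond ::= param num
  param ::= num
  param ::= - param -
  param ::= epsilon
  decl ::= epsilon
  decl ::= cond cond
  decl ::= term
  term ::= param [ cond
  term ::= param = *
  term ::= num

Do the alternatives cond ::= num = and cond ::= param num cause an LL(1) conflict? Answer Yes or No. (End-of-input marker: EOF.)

Yes

FIRST(num =) = { num } and FIRST(param num) = { -, num }.
Both contain num, so the two alternatives are not disjoint — LL(1) conflict.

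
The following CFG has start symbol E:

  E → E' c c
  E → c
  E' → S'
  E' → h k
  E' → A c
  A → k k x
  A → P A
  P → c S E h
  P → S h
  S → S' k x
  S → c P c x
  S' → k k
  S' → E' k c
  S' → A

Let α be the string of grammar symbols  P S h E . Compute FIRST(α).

{ c, h, k }

Add FIRST(P) = { c, h, k }; P is not nullable, stop.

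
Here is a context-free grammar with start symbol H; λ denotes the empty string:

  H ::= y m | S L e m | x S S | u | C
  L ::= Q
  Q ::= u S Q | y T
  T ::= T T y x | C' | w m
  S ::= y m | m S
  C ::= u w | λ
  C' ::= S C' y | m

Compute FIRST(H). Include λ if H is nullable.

H ::= y m contributes {y}.
From H ::= S L e m: add FIRST(S) = { m, y }.
H ::= x S S contributes {x}.
H ::= u contributes {u}.
From H ::= C: add FIRST(C) = { u, λ } (including λ since C is nullable).
Union: FIRST(H) = { m, u, x, y, λ }.

{ m, u, x, y, λ }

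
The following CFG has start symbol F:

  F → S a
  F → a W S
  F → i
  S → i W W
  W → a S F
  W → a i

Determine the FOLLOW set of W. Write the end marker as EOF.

{ EOF, a, i }

In F → a W S: add FIRST(S) = { i }.
In S → i W W: add FIRST(W) = { a }.
In S → i W W: W is at the end, add FOLLOW(S) = { EOF, a, i }.
Union: FOLLOW(W) = { EOF, a, i }.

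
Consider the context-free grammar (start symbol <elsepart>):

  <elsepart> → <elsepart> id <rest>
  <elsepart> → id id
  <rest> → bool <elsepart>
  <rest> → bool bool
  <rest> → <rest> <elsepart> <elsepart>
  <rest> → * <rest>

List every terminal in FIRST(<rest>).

{ *, bool }

<rest> → bool <elsepart> contributes {bool}.
<rest> → bool bool contributes {bool}.
From <rest> → <rest> <elsepart> <elsepart>: add FIRST(<rest>) = { *, bool }.
<rest> → * <rest> contributes {*}.
Union: FIRST(<rest>) = { *, bool }.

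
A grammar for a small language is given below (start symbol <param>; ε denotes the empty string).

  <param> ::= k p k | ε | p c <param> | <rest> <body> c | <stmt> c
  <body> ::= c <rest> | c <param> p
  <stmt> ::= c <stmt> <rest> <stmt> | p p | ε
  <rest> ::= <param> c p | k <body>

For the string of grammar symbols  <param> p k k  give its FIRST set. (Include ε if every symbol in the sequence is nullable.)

Add FIRST(<param>)\{ε} = { c, k, p }; <param> is nullable, continue.
p is a terminal; add {p} and stop.

{ c, k, p }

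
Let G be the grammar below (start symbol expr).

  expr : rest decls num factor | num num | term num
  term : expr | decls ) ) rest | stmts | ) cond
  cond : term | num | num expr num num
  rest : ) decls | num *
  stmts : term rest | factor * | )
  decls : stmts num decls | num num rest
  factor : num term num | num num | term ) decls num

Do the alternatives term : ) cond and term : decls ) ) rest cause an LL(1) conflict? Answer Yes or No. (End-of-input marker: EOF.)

Yes

FIRST() cond) = { ) } and FIRST(decls ) ) rest) = { ), num }.
Both contain ), so the two alternatives are not disjoint — LL(1) conflict.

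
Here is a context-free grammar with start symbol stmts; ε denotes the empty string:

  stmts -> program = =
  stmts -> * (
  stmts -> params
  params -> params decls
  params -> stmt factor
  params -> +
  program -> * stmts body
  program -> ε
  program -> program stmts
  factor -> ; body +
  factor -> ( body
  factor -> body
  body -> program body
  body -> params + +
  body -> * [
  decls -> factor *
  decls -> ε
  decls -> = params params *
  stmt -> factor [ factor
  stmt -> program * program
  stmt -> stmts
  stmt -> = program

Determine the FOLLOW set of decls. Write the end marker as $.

In params -> params decls: decls is at the end, add FOLLOW(params) = { $, (, *, +, ;, = }.
Union: FOLLOW(decls) = { $, (, *, +, ;, = }.

{ $, (, *, +, ;, = }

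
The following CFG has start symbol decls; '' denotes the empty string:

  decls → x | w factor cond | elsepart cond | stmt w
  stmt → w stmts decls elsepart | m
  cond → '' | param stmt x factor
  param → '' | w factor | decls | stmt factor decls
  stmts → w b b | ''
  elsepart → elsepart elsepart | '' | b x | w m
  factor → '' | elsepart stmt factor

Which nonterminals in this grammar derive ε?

{ cond, decls, elsepart, factor, param, stmts }

Directly nullable (have an ''-production): cond, param, stmts, elsepart, factor.
decls → elsepart cond with every symbol nullable, so decls is nullable.
No other nonterminal has a production whose RHS symbols are all nullable.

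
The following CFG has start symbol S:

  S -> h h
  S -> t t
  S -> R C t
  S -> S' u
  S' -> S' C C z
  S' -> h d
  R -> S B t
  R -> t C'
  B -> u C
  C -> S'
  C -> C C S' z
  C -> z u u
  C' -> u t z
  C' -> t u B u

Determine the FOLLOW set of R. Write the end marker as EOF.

In S -> R C t: add FIRST(C t) = { h, z }.
Union: FOLLOW(R) = { h, z }.

{ h, z }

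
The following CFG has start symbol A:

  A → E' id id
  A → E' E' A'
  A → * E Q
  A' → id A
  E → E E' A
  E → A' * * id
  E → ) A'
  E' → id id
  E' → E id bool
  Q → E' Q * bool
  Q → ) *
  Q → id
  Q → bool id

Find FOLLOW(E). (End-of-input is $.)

In A → * E Q: add FIRST(Q) = { ), bool, id }.
In E → E E' A: add FIRST(E' A) = { ), id }.
In E' → E id bool: add FIRST(id bool) = { id }.
Union: FOLLOW(E) = { ), bool, id }.

{ ), bool, id }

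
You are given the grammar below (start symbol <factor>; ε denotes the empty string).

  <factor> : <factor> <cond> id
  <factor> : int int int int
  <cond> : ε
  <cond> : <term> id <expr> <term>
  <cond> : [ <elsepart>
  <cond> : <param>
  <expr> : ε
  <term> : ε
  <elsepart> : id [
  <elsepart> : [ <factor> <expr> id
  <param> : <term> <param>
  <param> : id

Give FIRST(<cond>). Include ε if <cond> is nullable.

<cond> : ε contributes ε.
From <cond> : <term> id <expr> <term>: <term> nullable, take FIRST(<term>) ∪ {id} = { id }.
<cond> : [ <elsepart> contributes {[}.
From <cond> : <param>: add FIRST(<param>) = { id }.
Union: FIRST(<cond>) = { [, id, ε }.

{ [, id, ε }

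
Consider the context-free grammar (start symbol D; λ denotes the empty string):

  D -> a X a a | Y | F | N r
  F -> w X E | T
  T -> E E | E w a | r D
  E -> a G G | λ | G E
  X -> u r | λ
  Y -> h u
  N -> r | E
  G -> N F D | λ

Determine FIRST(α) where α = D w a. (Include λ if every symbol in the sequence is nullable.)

{ a, h, r, w }

Add FIRST(D)\{λ} = { a, h, r, w }; D is nullable, continue.
w is a terminal; add {w} and stop.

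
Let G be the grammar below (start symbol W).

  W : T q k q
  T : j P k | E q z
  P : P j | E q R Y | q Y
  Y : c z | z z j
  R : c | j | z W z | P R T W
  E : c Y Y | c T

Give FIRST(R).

R : c contributes {c}.
R : j contributes {j}.
R : z W z contributes {z}.
From R : P R T W: add FIRST(P) = { c, q }.
Union: FIRST(R) = { c, j, q, z }.

{ c, j, q, z }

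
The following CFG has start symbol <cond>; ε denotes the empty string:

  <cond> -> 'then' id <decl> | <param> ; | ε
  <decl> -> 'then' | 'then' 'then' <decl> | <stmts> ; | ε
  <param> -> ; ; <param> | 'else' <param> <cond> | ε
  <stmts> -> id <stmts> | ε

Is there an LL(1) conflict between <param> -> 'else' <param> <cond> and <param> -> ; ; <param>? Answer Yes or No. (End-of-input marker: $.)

No

FIRST('else' <param> <cond>) = { 'else' } and FIRST(; ; <param>) = { ; }.
The FIRST sets are disjoint and neither alternative is nullable — no conflict.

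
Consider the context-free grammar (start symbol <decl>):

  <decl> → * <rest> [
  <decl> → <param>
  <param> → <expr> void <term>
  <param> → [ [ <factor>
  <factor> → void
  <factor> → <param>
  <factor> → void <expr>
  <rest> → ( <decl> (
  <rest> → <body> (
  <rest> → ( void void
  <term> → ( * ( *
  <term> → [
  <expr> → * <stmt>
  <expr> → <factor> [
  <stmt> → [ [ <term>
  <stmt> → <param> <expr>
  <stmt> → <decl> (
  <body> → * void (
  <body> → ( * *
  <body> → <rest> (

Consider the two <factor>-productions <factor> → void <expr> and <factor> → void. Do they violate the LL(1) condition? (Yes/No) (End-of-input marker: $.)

FIRST(void <expr>) = { void } and FIRST(void) = { void }.
Both contain void, so the two alternatives are not disjoint — LL(1) conflict.

Yes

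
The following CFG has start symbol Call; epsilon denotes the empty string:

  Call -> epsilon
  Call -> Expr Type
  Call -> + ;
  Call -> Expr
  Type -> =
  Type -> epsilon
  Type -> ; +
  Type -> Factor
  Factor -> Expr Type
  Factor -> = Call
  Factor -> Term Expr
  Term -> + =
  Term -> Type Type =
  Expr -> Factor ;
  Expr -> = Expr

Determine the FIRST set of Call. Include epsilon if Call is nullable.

{ +, ;, =, epsilon }

Call -> epsilon contributes epsilon.
From Call -> Expr Type: add FIRST(Expr) = { +, ;, = }.
Call -> + ; contributes {+}.
From Call -> Expr: add FIRST(Expr) = { +, ;, = }.
Union: FIRST(Call) = { +, ;, =, epsilon }.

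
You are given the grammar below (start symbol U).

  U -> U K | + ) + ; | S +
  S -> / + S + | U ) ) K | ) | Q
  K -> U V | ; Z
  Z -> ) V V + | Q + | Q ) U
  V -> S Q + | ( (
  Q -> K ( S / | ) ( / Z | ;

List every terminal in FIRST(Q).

{ ), +, /, ; }

From Q -> K ( S /: add FIRST(K) = { ), +, /, ; }.
Q -> ) ( / Z contributes {)}.
Q -> ; contributes {;}.
Union: FIRST(Q) = { ), +, /, ; }.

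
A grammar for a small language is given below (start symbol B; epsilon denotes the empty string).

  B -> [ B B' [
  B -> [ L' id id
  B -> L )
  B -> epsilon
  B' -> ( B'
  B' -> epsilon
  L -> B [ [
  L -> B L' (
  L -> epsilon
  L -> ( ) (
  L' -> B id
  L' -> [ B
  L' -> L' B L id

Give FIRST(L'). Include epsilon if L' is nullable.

{ (, ), [, id }

From L' -> B id: B nullable, take FIRST(B) ∪ {id} = { (, ), [, id }.
L' -> [ B contributes {[}.
From L' -> L' B L id: add FIRST(L') = { (, ), [, id }.
Union: FIRST(L') = { (, ), [, id }.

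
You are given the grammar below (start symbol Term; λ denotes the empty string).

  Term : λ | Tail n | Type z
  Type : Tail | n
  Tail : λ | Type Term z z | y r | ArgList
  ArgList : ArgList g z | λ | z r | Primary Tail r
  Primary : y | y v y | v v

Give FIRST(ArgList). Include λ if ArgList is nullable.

From ArgList : ArgList g z: ArgList nullable, take FIRST(ArgList) ∪ {g} = { g, v, y, z }.
ArgList : λ contributes λ.
ArgList : z r contributes {z}.
From ArgList : Primary Tail r: add FIRST(Primary) = { v, y }.
Union: FIRST(ArgList) = { g, v, y, z, λ }.

{ g, v, y, z, λ }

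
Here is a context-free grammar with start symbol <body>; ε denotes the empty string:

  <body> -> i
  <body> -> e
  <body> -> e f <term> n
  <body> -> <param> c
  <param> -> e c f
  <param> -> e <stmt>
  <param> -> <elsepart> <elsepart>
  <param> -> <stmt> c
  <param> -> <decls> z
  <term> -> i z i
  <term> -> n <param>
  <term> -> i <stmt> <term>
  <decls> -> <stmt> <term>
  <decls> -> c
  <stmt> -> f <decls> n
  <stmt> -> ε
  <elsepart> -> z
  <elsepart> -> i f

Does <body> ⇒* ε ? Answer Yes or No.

No

Nullable nonterminals: <stmt>.
No production of <body> has an RHS whose symbols are all nullable, so <body> is not nullable.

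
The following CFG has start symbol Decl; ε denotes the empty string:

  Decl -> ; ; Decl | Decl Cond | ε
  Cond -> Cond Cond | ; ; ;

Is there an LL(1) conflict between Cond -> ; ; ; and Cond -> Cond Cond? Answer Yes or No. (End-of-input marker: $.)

FIRST(; ; ;) = { ; } and FIRST(Cond Cond) = { ; }.
Both contain ;, so the two alternatives are not disjoint — LL(1) conflict.

Yes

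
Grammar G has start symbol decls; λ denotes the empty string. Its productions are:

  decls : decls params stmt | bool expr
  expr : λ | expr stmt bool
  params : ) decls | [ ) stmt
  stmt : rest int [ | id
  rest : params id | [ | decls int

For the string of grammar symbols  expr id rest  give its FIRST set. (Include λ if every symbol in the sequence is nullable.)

Add FIRST(expr)\{λ} = { ), [, bool, id }; expr is nullable, continue.
id is a terminal; add {id} and stop.

{ ), [, bool, id }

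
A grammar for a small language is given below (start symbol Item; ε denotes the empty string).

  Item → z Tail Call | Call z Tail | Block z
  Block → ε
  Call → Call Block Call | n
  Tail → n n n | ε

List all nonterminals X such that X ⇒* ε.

Directly nullable (have an ε-production): Block, Tail.
No other nonterminal has a production whose RHS symbols are all nullable.

{ Block, Tail }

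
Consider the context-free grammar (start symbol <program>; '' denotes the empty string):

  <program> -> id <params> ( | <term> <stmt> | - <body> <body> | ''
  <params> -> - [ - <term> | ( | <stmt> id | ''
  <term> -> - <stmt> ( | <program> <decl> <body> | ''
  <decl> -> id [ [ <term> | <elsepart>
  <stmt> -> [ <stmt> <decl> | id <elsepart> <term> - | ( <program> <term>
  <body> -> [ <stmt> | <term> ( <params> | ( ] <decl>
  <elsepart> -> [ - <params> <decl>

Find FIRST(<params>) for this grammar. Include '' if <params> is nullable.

{ (, -, [, id, '' }

<params> -> - [ - <term> contributes {-}.
<params> -> ( contributes {(}.
From <params> -> <stmt> id: add FIRST(<stmt>) = { (, [, id }.
<params> -> '' contributes ''.
Union: FIRST(<params>) = { (, -, [, id, '' }.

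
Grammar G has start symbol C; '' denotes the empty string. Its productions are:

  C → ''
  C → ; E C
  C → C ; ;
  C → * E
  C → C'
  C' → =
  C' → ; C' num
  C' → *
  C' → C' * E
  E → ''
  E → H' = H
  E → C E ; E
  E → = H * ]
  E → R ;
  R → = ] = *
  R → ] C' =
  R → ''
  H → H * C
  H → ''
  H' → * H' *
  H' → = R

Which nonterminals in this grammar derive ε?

{ C, E, H, R }

Directly nullable (have an ''-production): C, E, R, H.
No other nonterminal has a production whose RHS symbols are all nullable.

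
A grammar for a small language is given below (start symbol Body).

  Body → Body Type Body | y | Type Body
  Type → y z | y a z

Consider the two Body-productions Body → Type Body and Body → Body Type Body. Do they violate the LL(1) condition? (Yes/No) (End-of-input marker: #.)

Yes

FIRST(Type Body) = { y } and FIRST(Body Type Body) = { y }.
Both contain y, so the two alternatives are not disjoint — LL(1) conflict.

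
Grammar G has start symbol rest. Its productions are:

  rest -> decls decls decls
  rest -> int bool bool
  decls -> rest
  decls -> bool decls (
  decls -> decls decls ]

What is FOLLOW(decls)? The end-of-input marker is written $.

In rest -> decls decls decls: add FIRST(decls decls) = { bool, int }.
In rest -> decls decls decls: add FIRST(decls) = { bool, int }.
In rest -> decls decls decls: decls is at the end, add FOLLOW(rest) = { $, (, ], bool, int }.
In decls -> bool decls (: add FIRST(() = { ( }.
In decls -> decls decls ]: add FIRST(decls ]) = { bool, int }.
In decls -> decls decls ]: add FIRST(]) = { ] }.
Union: FOLLOW(decls) = { $, (, ], bool, int }.

{ $, (, ], bool, int }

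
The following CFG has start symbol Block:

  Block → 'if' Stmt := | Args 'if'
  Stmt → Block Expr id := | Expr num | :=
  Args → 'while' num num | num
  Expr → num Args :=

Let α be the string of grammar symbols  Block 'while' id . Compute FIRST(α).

{ 'if', 'while', num }

Add FIRST(Block) = { 'if', 'while', num }; Block is not nullable, stop.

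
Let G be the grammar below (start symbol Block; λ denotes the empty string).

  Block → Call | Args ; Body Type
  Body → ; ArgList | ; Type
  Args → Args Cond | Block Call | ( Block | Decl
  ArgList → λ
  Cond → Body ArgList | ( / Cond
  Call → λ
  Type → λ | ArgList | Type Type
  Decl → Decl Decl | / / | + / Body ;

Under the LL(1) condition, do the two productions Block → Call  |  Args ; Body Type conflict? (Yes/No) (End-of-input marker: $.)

Yes

FIRST(Call) = { λ } and FIRST(Args ; Body Type) = { (, +, /, ; }.
The first alternative is nullable and FOLLOW(Block) = { $, (, ; } shares ( with FIRST of the second — conflict.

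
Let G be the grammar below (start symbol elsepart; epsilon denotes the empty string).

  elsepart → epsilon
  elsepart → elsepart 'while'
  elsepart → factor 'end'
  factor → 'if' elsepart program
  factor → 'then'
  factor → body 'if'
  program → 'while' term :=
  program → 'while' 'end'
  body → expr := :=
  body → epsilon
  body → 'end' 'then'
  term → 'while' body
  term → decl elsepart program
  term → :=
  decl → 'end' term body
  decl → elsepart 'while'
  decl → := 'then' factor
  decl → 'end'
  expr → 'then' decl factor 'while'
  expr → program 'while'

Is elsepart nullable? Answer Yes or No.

Yes

elsepart has an epsilon-production, so elsepart ⇒ epsilon.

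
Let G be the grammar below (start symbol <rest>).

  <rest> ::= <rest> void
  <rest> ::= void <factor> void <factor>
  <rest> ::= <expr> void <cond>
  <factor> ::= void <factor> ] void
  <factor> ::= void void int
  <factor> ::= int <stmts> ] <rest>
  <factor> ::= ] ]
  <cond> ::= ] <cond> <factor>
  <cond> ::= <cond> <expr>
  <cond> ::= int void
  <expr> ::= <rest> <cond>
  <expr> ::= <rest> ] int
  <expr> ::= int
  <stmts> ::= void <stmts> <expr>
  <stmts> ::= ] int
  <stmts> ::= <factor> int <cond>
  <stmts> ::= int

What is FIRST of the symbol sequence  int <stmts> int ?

int is a terminal; add {int} and stop.

{ int }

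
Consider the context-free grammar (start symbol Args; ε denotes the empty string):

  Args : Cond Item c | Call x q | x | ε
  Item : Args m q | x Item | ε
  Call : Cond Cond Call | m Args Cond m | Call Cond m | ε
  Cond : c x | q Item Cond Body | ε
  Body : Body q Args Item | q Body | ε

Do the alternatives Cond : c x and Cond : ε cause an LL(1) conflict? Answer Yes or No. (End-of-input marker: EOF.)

Yes

FIRST(c x) = { c } and FIRST(ε) = { ε }.
The second alternative is nullable and FOLLOW(Cond) = { c, m, q, x } shares c with FIRST of the first — conflict.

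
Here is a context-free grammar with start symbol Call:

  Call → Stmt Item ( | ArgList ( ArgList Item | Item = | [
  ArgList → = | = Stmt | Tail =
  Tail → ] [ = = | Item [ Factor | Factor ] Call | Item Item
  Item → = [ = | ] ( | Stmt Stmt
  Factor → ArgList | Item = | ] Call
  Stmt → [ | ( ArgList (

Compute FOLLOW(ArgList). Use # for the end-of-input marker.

In Call → ArgList ( ArgList Item: add FIRST(( ArgList Item) = { ( }.
In Call → ArgList ( ArgList Item: add FIRST(Item) = { (, =, [, ] }.
In Factor → ArgList: ArgList is at the end, add FOLLOW(Factor) = { =, ] }.
In Stmt → ( ArgList (: add FIRST(() = { ( }.
Union: FOLLOW(ArgList) = { (, =, [, ] }.

{ (, =, [, ] }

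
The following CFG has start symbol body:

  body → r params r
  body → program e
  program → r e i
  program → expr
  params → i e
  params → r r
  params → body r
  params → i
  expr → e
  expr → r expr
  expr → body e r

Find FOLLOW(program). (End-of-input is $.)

{ e }

In body → program e: add FIRST(e) = { e }.
Union: FOLLOW(program) = { e }.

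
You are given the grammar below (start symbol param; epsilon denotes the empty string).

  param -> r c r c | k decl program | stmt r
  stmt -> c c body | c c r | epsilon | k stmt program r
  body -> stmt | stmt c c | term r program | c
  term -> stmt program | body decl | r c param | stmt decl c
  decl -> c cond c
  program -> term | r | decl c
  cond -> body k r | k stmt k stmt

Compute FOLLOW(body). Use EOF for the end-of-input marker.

{ c, k, r }

In stmt -> c c body: body is at the end, add FOLLOW(stmt) = { c, k, r }.
In term -> body decl: add FIRST(decl) = { c }.
In cond -> body k r: add FIRST(k r) = { k }.
Union: FOLLOW(body) = { c, k, r }.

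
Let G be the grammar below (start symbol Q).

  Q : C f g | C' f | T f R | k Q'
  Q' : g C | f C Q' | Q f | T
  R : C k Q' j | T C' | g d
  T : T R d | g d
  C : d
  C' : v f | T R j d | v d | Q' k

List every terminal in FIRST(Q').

Q' : g C contributes {g}.
Q' : f C Q' contributes {f}.
From Q' : Q f: add FIRST(Q) = { d, f, g, k, v }.
From Q' : T: add FIRST(T) = { g }.
Union: FIRST(Q') = { d, f, g, k, v }.

{ d, f, g, k, v }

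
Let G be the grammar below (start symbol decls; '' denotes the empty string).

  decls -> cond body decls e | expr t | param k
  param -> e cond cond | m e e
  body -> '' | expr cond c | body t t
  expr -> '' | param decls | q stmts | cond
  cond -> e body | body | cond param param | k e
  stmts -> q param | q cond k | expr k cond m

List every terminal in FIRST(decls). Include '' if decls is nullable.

From decls -> cond body decls e: cond, body nullable, take FIRST(cond) ∪ FIRST(body) ∪ FIRST(decls) = { c, e, k, m, q, t }.
From decls -> expr t: expr nullable, take FIRST(expr) ∪ {t} = { c, e, k, m, q, t }.
From decls -> param k: add FIRST(param) = { e, m }.
Union: FIRST(decls) = { c, e, k, m, q, t }.

{ c, e, k, m, q, t }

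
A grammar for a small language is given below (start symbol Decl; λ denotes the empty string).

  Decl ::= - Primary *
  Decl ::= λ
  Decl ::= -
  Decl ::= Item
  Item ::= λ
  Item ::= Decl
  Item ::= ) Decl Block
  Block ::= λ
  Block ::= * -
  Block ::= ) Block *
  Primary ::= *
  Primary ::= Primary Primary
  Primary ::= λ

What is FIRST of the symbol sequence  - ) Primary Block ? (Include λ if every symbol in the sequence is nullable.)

- is a terminal; add {-} and stop.

{ - }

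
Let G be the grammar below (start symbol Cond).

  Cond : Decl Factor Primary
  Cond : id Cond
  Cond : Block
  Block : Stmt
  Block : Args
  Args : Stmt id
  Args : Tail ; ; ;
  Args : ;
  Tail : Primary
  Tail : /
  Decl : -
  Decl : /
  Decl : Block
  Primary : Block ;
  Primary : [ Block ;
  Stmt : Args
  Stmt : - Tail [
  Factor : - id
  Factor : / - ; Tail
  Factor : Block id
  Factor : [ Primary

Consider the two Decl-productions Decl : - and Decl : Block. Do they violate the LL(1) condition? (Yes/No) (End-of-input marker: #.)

Yes

FIRST(-) = { - } and FIRST(Block) = { -, /, ;, [ }.
Both contain -, so the two alternatives are not disjoint — LL(1) conflict.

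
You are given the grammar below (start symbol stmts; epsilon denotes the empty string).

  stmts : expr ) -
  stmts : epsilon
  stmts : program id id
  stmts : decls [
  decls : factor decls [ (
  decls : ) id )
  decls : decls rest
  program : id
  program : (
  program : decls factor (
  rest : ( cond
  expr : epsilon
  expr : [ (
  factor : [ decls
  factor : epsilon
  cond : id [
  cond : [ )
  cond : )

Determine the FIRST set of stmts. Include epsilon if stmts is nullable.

From stmts : expr ) -: expr nullable, take FIRST(expr) ∪ {)} = { ), [ }.
stmts : epsilon contributes epsilon.
From stmts : program id id: add FIRST(program) = { (, ), [, id }.
From stmts : decls [: add FIRST(decls) = { ), [ }.
Union: FIRST(stmts) = { (, ), [, id, epsilon }.

{ (, ), [, id, epsilon }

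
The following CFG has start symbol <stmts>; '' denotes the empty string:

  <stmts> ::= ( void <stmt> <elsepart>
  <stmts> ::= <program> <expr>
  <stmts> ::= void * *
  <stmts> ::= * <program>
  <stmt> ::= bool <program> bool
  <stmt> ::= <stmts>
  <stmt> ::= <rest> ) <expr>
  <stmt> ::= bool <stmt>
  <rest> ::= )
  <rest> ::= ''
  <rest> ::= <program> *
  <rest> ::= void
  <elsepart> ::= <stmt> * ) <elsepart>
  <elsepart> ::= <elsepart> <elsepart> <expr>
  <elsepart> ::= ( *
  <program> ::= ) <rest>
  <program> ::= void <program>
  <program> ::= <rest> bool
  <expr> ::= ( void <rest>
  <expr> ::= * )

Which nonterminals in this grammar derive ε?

{ <rest> }

Directly nullable (have an ''-production): <rest>.
No other nonterminal has a production whose RHS symbols are all nullable.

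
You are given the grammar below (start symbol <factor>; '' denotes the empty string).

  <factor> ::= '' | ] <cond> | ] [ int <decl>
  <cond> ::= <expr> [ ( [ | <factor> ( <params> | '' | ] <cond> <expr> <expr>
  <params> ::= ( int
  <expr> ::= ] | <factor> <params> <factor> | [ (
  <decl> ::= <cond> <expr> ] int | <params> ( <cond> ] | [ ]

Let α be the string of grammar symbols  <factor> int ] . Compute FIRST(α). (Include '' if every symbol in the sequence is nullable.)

{ ], int }

Add FIRST(<factor>)\{''} = { ] }; <factor> is nullable, continue.
int is a terminal; add {int} and stop.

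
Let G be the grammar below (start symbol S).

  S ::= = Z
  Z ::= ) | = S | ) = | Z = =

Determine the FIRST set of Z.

{ ), = }

Z ::= ) contributes {)}.
Z ::= = S contributes {=}.
Z ::= ) = contributes {)}.
From Z ::= Z = =: add FIRST(Z) = { ), = }.
Union: FIRST(Z) = { ), = }.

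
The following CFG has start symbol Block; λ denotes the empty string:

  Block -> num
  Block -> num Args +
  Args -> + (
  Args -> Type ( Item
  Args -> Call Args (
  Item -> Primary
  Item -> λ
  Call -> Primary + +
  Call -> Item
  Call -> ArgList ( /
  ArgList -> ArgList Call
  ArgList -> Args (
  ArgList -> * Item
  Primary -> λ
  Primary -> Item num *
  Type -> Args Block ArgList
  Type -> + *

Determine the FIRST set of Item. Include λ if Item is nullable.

From Item -> Primary: add FIRST(Primary) = { num, λ } (including λ since Primary is nullable).
Item -> λ contributes λ.
Union: FIRST(Item) = { num, λ }.

{ num, λ }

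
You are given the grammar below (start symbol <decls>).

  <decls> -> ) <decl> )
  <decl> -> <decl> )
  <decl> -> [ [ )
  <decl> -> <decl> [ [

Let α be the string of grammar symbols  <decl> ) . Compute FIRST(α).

{ [ }

Add FIRST(<decl>) = { [ }; <decl> is not nullable, stop.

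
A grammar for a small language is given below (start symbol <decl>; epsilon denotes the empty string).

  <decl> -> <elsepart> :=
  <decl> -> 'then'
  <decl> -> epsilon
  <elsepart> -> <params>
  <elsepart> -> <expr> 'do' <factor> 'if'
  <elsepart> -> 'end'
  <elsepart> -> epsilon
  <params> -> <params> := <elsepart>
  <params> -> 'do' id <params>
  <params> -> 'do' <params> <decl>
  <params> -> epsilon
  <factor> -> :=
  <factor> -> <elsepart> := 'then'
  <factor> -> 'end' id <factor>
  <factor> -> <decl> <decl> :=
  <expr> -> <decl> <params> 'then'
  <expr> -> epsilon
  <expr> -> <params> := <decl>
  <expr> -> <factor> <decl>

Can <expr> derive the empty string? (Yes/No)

Yes

<expr> has an epsilon-production, so <expr> ⇒ epsilon.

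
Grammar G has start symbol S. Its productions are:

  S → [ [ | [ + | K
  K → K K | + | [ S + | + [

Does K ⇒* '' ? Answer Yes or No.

No

No nonterminal in this grammar is nullable.
No production of K has an RHS whose symbols are all nullable, so K is not nullable.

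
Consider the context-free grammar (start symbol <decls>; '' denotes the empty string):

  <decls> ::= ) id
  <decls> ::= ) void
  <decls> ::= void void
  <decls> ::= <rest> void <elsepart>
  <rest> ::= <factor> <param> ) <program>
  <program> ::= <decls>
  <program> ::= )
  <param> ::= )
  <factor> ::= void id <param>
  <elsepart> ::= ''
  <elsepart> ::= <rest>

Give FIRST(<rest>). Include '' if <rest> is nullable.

From <rest> ::= <factor> <param> ) <program>: add FIRST(<factor>) = { void }.
Union: FIRST(<rest>) = { void }.

{ void }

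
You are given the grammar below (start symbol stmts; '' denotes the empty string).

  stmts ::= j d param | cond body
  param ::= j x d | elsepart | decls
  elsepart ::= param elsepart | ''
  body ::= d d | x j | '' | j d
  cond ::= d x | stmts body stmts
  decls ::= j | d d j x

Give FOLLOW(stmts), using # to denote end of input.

stmts is the start symbol, so # ∈ FOLLOW(stmts).
In cond ::= stmts body stmts: add FIRST(body stmts) = { d, j, x }.
In cond ::= stmts body stmts: stmts is at the end, add FOLLOW(cond) = { #, d, j, x }.
Union: FOLLOW(stmts) = { #, d, j, x }.

{ #, d, j, x }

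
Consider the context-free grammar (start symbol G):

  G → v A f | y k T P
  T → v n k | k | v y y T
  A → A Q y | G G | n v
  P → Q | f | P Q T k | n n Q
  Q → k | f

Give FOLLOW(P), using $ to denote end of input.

In G → y k T P: P is at the end, add FOLLOW(G) = { $, f, k, v, y }.
In P → P Q T k: add FIRST(Q T k) = { f, k }.
Union: FOLLOW(P) = { $, f, k, v, y }.

{ $, f, k, v, y }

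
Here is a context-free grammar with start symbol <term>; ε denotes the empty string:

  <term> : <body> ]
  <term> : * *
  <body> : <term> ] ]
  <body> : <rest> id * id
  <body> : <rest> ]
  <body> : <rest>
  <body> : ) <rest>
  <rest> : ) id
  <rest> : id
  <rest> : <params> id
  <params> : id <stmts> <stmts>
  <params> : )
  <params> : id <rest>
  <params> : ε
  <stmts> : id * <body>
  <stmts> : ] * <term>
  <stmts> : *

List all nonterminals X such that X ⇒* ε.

Directly nullable (have an ε-production): <params>.
No other nonterminal has a production whose RHS symbols are all nullable.

{ <params> }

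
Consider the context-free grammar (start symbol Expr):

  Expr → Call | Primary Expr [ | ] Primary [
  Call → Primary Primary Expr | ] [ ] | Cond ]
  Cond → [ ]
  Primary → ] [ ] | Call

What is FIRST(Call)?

{ [, ] }

From Call → Primary Primary Expr: add FIRST(Primary) = { [, ] }.
Call → ] [ ] contributes {]}.
From Call → Cond ]: add FIRST(Cond) = { [ }.
Union: FIRST(Call) = { [, ] }.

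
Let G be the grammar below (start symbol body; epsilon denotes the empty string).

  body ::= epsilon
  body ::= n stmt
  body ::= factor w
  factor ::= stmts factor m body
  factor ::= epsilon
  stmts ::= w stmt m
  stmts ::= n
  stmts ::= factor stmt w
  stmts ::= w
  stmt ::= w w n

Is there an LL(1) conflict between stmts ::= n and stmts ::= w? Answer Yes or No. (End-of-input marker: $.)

FIRST(n) = { n } and FIRST(w) = { w }.
The FIRST sets are disjoint and neither alternative is nullable — no conflict.

No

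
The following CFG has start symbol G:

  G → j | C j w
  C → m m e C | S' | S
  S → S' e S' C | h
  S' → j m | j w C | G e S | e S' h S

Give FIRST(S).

{ e, h, j, m }

From S → S' e S' C: add FIRST(S') = { e, h, j, m }.
S → h contributes {h}.
Union: FIRST(S) = { e, h, j, m }.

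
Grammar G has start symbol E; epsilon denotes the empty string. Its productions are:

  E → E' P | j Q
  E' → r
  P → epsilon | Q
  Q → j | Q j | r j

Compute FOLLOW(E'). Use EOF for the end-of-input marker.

{ EOF, j, r }

In E → E' P: add FIRST(P)\{epsilon} = { j, r }.
  Since P is nullable, also add FOLLOW(E) = { EOF }.
Union: FOLLOW(E') = { EOF, j, r }.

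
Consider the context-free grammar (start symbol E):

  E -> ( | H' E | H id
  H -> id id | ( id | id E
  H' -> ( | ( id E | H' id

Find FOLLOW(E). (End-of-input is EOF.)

{ EOF, (, id }

E is the start symbol, so EOF ∈ FOLLOW(E).
In E -> H' E: E is at the end, add FOLLOW(E) = { EOF, (, id }.
In H -> id E: E is at the end, add FOLLOW(H) = { id }.
In H' -> ( id E: E is at the end, add FOLLOW(H') = { (, id }.
Union: FOLLOW(E) = { EOF, (, id }.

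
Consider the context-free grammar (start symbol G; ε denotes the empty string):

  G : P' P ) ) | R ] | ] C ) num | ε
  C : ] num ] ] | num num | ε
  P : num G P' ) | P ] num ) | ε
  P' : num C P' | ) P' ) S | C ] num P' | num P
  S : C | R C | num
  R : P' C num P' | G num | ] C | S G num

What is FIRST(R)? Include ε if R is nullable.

From R : P' C num P': add FIRST(P') = { ), ], num }.
From R : G num: G nullable, take FIRST(G) ∪ {num} = { ), ], num }.
R : ] C contributes {]}.
From R : S G num: S, G nullable, take FIRST(S) ∪ FIRST(G) ∪ {num} = { ), ], num }.
Union: FIRST(R) = { ), ], num }.

{ ), ], num }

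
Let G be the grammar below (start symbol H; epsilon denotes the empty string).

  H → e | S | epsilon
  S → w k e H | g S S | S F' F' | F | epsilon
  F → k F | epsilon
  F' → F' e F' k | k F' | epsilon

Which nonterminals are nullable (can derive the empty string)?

Directly nullable (have an epsilon-production): H, S, F, F'.

{ F, F', H, S }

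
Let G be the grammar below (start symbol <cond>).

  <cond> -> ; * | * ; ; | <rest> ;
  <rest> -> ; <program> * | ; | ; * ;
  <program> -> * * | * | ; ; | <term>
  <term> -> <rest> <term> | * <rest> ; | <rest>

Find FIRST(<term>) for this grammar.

From <term> -> <rest> <term>: add FIRST(<rest>) = { ; }.
<term> -> * <rest> ; contributes {*}.
From <term> -> <rest>: add FIRST(<rest>) = { ; }.
Union: FIRST(<term>) = { *, ; }.

{ *, ; }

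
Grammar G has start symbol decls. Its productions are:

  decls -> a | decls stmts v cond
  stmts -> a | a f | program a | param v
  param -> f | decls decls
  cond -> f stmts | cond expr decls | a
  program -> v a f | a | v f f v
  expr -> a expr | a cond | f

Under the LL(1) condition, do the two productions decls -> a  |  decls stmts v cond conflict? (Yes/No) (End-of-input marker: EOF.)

FIRST(a) = { a } and FIRST(decls stmts v cond) = { a }.
Both contain a, so the two alternatives are not disjoint — LL(1) conflict.

Yes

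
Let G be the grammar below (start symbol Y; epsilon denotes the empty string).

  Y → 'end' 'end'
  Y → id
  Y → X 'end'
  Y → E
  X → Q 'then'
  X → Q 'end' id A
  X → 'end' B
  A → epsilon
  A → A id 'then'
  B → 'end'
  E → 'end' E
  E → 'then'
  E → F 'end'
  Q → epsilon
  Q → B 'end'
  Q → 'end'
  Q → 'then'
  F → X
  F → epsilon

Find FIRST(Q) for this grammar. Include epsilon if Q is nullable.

Q → epsilon contributes epsilon.
From Q → B 'end': add FIRST(B) = { 'end' }.
Q → 'end' contributes {'end'}.
Q → 'then' contributes {'then'}.
Union: FIRST(Q) = { 'end', 'then', epsilon }.

{ 'end', 'then', epsilon }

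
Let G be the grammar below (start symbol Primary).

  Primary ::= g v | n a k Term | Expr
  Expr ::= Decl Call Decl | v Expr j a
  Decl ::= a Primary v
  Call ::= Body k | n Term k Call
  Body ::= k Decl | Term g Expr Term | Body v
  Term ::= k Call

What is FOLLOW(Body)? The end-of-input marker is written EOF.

{ k, v }

In Call ::= Body k: add FIRST(k) = { k }.
In Body ::= Body v: add FIRST(v) = { v }.
Union: FOLLOW(Body) = { k, v }.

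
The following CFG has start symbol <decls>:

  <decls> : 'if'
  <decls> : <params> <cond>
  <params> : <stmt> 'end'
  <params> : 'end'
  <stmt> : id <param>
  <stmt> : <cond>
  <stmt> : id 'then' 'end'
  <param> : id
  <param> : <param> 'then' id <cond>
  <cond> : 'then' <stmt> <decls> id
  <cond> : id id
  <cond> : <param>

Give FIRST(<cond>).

{ 'then', id }

<cond> : 'then' <stmt> <decls> id contributes {'then'}.
<cond> : id id contributes {id}.
From <cond> : <param>: add FIRST(<param>) = { id }.
Union: FIRST(<cond>) = { 'then', id }.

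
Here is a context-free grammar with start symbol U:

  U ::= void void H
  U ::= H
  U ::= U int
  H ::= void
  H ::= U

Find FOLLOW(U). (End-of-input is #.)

{ #, int }

U is the start symbol, so # ∈ FOLLOW(U).
In U ::= U int: add FIRST(int) = { int }.
In H ::= U: U is at the end, add FOLLOW(H) = { #, int }.
Union: FOLLOW(U) = { #, int }.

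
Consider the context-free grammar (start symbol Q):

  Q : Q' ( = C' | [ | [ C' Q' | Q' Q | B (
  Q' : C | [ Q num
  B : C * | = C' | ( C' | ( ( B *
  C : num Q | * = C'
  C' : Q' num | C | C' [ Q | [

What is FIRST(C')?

From C' : Q' num: add FIRST(Q') = { *, [, num }.
From C' : C: add FIRST(C) = { *, num }.
From C' : C' [ Q: add FIRST(C') = { *, [, num }.
C' : [ contributes {[}.
Union: FIRST(C') = { *, [, num }.

{ *, [, num }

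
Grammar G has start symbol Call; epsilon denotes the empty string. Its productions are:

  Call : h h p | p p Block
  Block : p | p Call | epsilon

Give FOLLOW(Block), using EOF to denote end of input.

In Call : p p Block: Block is at the end, add FOLLOW(Call) = { EOF }.
Union: FOLLOW(Block) = { EOF }.

{ EOF }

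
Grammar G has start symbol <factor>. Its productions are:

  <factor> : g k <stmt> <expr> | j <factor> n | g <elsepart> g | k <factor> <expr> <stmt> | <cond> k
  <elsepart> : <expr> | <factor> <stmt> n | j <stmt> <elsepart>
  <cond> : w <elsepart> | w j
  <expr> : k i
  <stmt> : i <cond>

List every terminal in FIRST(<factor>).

<factor> : g k <stmt> <expr> contributes {g}.
<factor> : j <factor> n contributes {j}.
<factor> : g <elsepart> g contributes {g}.
<factor> : k <factor> <expr> <stmt> contributes {k}.
From <factor> : <cond> k: add FIRST(<cond>) = { w }.
Union: FIRST(<factor>) = { g, j, k, w }.

{ g, j, k, w }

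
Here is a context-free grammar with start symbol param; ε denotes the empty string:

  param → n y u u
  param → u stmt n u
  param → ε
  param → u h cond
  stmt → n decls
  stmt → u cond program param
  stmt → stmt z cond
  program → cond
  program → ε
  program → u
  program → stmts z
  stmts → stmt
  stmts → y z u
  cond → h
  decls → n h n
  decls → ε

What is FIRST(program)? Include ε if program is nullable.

{ h, n, u, y, ε }

From program → cond: add FIRST(cond) = { h }.
program → ε contributes ε.
program → u contributes {u}.
From program → stmts z: add FIRST(stmts) = { n, u, y }.
Union: FIRST(program) = { h, n, u, y, ε }.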